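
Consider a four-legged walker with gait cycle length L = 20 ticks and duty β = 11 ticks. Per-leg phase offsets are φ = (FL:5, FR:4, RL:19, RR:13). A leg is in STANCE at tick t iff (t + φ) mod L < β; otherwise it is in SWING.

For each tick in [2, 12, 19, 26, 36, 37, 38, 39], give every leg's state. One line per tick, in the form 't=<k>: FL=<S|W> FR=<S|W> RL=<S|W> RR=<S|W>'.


t=2: phase=(7,6,1,15) vs β=11 → FL=S FR=S RL=S RR=W
t=12: phase=(17,16,11,5) vs β=11 → FL=W FR=W RL=W RR=S
t=19: phase=(4,3,18,12) vs β=11 → FL=S FR=S RL=W RR=W
t=26: phase=(11,10,5,19) vs β=11 → FL=W FR=S RL=S RR=W
t=36: phase=(1,0,15,9) vs β=11 → FL=S FR=S RL=W RR=S
t=37: phase=(2,1,16,10) vs β=11 → FL=S FR=S RL=W RR=S
t=38: phase=(3,2,17,11) vs β=11 → FL=S FR=S RL=W RR=W
t=39: phase=(4,3,18,12) vs β=11 → FL=S FR=S RL=W RR=W

t=2: FL=S FR=S RL=S RR=W
t=12: FL=W FR=W RL=W RR=S
t=19: FL=S FR=S RL=W RR=W
t=26: FL=W FR=S RL=S RR=W
t=36: FL=S FR=S RL=W RR=S
t=37: FL=S FR=S RL=W RR=S
t=38: FL=S FR=S RL=W RR=W
t=39: FL=S FR=S RL=W RR=W


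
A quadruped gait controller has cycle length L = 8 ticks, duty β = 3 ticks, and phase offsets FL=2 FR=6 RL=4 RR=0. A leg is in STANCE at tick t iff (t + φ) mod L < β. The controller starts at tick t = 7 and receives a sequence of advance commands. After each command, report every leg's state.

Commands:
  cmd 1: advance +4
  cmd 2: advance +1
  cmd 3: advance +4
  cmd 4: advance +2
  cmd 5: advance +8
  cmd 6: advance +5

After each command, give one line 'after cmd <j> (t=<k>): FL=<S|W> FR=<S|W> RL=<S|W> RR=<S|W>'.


after cmd 1 (t=11): FL=W FR=S RL=W RR=W
after cmd 2 (t=12): FL=W FR=S RL=S RR=W
after cmd 3 (t=16): FL=S FR=W RL=W RR=S
after cmd 4 (t=18): FL=W FR=S RL=W RR=S
after cmd 5 (t=26): FL=W FR=S RL=W RR=S
after cmd 6 (t=31): FL=S FR=W RL=W RR=W

start t=7: FL=S FR=W RL=W RR=W
cmd 1: advance +4 → t=11, phase=(5,1,7,3) → FL=W FR=S RL=W RR=W
cmd 2: advance +1 → t=12, phase=(6,2,0,4) → FL=W FR=S RL=S RR=W
cmd 3: advance +4 → t=16, phase=(2,6,4,0) → FL=S FR=W RL=W RR=S
cmd 4: advance +2 → t=18, phase=(4,0,6,2) → FL=W FR=S RL=W RR=S
cmd 5: advance +8 → t=26, phase=(4,0,6,2) → FL=W FR=S RL=W RR=S
cmd 6: advance +5 → t=31, phase=(1,5,3,7) → FL=S FR=W RL=W RR=W


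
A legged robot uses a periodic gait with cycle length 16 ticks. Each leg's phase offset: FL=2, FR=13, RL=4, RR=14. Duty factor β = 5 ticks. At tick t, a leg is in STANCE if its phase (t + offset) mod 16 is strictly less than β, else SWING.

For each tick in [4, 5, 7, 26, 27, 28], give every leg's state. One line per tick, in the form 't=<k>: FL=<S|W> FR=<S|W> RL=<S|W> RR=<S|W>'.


t=4: FL=W FR=S RL=W RR=S
t=5: FL=W FR=S RL=W RR=S
t=7: FL=W FR=S RL=W RR=W
t=26: FL=W FR=W RL=W RR=W
t=27: FL=W FR=W RL=W RR=W
t=28: FL=W FR=W RL=S RR=W

t=4: phase=(6,1,8,2) vs β=5 → FL=W FR=S RL=W RR=S
t=5: phase=(7,2,9,3) vs β=5 → FL=W FR=S RL=W RR=S
t=7: phase=(9,4,11,5) vs β=5 → FL=W FR=S RL=W RR=W
t=26: phase=(12,7,14,8) vs β=5 → FL=W FR=W RL=W RR=W
t=27: phase=(13,8,15,9) vs β=5 → FL=W FR=W RL=W RR=W
t=28: phase=(14,9,0,10) vs β=5 → FL=W FR=W RL=S RR=W


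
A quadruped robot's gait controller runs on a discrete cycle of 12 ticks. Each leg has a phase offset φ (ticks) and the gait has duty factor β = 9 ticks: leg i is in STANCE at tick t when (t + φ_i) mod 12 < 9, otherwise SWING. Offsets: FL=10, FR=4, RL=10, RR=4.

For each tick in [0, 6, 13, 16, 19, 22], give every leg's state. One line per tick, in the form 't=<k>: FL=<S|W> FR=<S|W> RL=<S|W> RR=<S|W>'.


t=0: phase=(10,4,10,4) vs β=9 → FL=W FR=S RL=W RR=S
t=6: phase=(4,10,4,10) vs β=9 → FL=S FR=W RL=S RR=W
t=13: phase=(11,5,11,5) vs β=9 → FL=W FR=S RL=W RR=S
t=16: phase=(2,8,2,8) vs β=9 → FL=S FR=S RL=S RR=S
t=19: phase=(5,11,5,11) vs β=9 → FL=S FR=W RL=S RR=W
t=22: phase=(8,2,8,2) vs β=9 → FL=S FR=S RL=S RR=S

t=0: FL=W FR=S RL=W RR=S
t=6: FL=S FR=W RL=S RR=W
t=13: FL=W FR=S RL=W RR=S
t=16: FL=S FR=S RL=S RR=S
t=19: FL=S FR=W RL=S RR=W
t=22: FL=S FR=S RL=S RR=S


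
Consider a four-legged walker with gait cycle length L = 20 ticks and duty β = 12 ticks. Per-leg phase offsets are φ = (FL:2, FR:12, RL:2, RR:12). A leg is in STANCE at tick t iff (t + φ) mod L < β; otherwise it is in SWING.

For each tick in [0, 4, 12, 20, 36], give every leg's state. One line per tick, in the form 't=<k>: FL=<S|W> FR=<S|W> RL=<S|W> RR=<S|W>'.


t=0: phase=(2,12,2,12) vs β=12 → FL=S FR=W RL=S RR=W
t=4: phase=(6,16,6,16) vs β=12 → FL=S FR=W RL=S RR=W
t=12: phase=(14,4,14,4) vs β=12 → FL=W FR=S RL=W RR=S
t=20: phase=(2,12,2,12) vs β=12 → FL=S FR=W RL=S RR=W
t=36: phase=(18,8,18,8) vs β=12 → FL=W FR=S RL=W RR=S

t=0: FL=S FR=W RL=S RR=W
t=4: FL=S FR=W RL=S RR=W
t=12: FL=W FR=S RL=W RR=S
t=20: FL=S FR=W RL=S RR=W
t=36: FL=W FR=S RL=W RR=S


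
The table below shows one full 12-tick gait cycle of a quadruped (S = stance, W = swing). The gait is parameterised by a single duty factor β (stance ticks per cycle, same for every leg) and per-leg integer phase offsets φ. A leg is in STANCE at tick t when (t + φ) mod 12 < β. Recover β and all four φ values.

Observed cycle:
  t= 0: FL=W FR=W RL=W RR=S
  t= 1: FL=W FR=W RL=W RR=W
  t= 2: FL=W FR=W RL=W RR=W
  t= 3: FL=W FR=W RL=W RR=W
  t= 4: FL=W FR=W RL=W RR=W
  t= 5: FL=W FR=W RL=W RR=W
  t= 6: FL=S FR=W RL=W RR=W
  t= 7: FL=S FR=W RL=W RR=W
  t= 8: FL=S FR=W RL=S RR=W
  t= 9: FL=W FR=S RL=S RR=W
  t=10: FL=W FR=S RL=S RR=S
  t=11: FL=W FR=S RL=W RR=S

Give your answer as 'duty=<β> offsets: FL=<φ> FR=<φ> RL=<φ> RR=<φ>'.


duty=3 offsets: FL=6 FR=3 RL=4 RR=2

duty β = stance ticks per leg = 3
FL: stance ticks = 3; W→S at t=6 → φ=6
FR: stance ticks = 3; W→S at t=9 → φ=3
RL: stance ticks = 3; W→S at t=8 → φ=4
RR: stance ticks = 3; W→S at t=10 → φ=2


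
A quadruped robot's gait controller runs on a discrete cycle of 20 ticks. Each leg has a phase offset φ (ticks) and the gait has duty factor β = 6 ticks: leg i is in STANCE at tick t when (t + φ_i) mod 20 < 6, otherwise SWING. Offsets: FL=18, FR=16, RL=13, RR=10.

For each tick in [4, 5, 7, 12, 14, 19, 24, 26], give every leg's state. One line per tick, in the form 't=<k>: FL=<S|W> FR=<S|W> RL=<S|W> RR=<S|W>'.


t=4: phase=(2,0,17,14) vs β=6 → FL=S FR=S RL=W RR=W
t=5: phase=(3,1,18,15) vs β=6 → FL=S FR=S RL=W RR=W
t=7: phase=(5,3,0,17) vs β=6 → FL=S FR=S RL=S RR=W
t=12: phase=(10,8,5,2) vs β=6 → FL=W FR=W RL=S RR=S
t=14: phase=(12,10,7,4) vs β=6 → FL=W FR=W RL=W RR=S
t=19: phase=(17,15,12,9) vs β=6 → FL=W FR=W RL=W RR=W
t=24: phase=(2,0,17,14) vs β=6 → FL=S FR=S RL=W RR=W
t=26: phase=(4,2,19,16) vs β=6 → FL=S FR=S RL=W RR=W

t=4: FL=S FR=S RL=W RR=W
t=5: FL=S FR=S RL=W RR=W
t=7: FL=S FR=S RL=S RR=W
t=12: FL=W FR=W RL=S RR=S
t=14: FL=W FR=W RL=W RR=S
t=19: FL=W FR=W RL=W RR=W
t=24: FL=S FR=S RL=W RR=W
t=26: FL=S FR=S RL=W RR=W


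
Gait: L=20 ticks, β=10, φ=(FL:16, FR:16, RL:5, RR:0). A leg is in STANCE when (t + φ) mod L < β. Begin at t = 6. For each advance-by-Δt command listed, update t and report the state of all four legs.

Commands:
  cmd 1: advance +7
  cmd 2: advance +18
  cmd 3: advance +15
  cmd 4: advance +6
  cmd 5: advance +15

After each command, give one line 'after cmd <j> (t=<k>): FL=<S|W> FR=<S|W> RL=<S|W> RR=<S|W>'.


after cmd 1 (t=13): FL=S FR=S RL=W RR=W
after cmd 2 (t=31): FL=S FR=S RL=W RR=W
after cmd 3 (t=46): FL=S FR=S RL=W RR=S
after cmd 4 (t=52): FL=S FR=S RL=W RR=W
after cmd 5 (t=67): FL=S FR=S RL=W RR=S

start t=6: FL=S FR=S RL=W RR=S
cmd 1: advance +7 → t=13, phase=(9,9,18,13) → FL=S FR=S RL=W RR=W
cmd 2: advance +18 → t=31, phase=(7,7,16,11) → FL=S FR=S RL=W RR=W
cmd 3: advance +15 → t=46, phase=(2,2,11,6) → FL=S FR=S RL=W RR=S
cmd 4: advance +6 → t=52, phase=(8,8,17,12) → FL=S FR=S RL=W RR=W
cmd 5: advance +15 → t=67, phase=(3,3,12,7) → FL=S FR=S RL=W RR=S


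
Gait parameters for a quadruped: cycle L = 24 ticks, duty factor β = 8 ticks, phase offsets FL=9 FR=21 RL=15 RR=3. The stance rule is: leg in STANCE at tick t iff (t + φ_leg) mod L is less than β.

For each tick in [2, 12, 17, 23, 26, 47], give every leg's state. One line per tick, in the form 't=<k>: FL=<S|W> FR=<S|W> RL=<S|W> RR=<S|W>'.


t=2: phase=(11,23,17,5) vs β=8 → FL=W FR=W RL=W RR=S
t=12: phase=(21,9,3,15) vs β=8 → FL=W FR=W RL=S RR=W
t=17: phase=(2,14,8,20) vs β=8 → FL=S FR=W RL=W RR=W
t=23: phase=(8,20,14,2) vs β=8 → FL=W FR=W RL=W RR=S
t=26: phase=(11,23,17,5) vs β=8 → FL=W FR=W RL=W RR=S
t=47: phase=(8,20,14,2) vs β=8 → FL=W FR=W RL=W RR=S

t=2: FL=W FR=W RL=W RR=S
t=12: FL=W FR=W RL=S RR=W
t=17: FL=S FR=W RL=W RR=W
t=23: FL=W FR=W RL=W RR=S
t=26: FL=W FR=W RL=W RR=S
t=47: FL=W FR=W RL=W RR=S


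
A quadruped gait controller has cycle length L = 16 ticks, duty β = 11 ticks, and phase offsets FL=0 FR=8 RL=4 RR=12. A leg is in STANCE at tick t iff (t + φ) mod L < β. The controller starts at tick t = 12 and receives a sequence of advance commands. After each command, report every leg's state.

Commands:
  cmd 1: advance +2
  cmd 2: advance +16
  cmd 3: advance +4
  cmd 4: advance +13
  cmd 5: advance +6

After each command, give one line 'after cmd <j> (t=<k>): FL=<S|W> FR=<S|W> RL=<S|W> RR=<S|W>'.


start t=12: FL=W FR=S RL=S RR=S
cmd 1: advance +2 → t=14, phase=(14,6,2,10) → FL=W FR=S RL=S RR=S
cmd 2: advance +16 → t=30, phase=(14,6,2,10) → FL=W FR=S RL=S RR=S
cmd 3: advance +4 → t=34, phase=(2,10,6,14) → FL=S FR=S RL=S RR=W
cmd 4: advance +13 → t=47, phase=(15,7,3,11) → FL=W FR=S RL=S RR=W
cmd 5: advance +6 → t=53, phase=(5,13,9,1) → FL=S FR=W RL=S RR=S

after cmd 1 (t=14): FL=W FR=S RL=S RR=S
after cmd 2 (t=30): FL=W FR=S RL=S RR=S
after cmd 3 (t=34): FL=S FR=S RL=S RR=W
after cmd 4 (t=47): FL=W FR=S RL=S RR=W
after cmd 5 (t=53): FL=S FR=W RL=S RR=S


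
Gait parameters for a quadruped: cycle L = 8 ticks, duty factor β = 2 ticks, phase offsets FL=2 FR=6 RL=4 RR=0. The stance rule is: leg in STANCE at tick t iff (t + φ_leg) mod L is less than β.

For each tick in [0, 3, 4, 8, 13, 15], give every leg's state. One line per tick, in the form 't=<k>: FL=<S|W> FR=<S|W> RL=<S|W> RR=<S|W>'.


t=0: FL=W FR=W RL=W RR=S
t=3: FL=W FR=S RL=W RR=W
t=4: FL=W FR=W RL=S RR=W
t=8: FL=W FR=W RL=W RR=S
t=13: FL=W FR=W RL=S RR=W
t=15: FL=S FR=W RL=W RR=W

t=0: phase=(2,6,4,0) vs β=2 → FL=W FR=W RL=W RR=S
t=3: phase=(5,1,7,3) vs β=2 → FL=W FR=S RL=W RR=W
t=4: phase=(6,2,0,4) vs β=2 → FL=W FR=W RL=S RR=W
t=8: phase=(2,6,4,0) vs β=2 → FL=W FR=W RL=W RR=S
t=13: phase=(7,3,1,5) vs β=2 → FL=W FR=W RL=S RR=W
t=15: phase=(1,5,3,7) vs β=2 → FL=S FR=W RL=W RR=W


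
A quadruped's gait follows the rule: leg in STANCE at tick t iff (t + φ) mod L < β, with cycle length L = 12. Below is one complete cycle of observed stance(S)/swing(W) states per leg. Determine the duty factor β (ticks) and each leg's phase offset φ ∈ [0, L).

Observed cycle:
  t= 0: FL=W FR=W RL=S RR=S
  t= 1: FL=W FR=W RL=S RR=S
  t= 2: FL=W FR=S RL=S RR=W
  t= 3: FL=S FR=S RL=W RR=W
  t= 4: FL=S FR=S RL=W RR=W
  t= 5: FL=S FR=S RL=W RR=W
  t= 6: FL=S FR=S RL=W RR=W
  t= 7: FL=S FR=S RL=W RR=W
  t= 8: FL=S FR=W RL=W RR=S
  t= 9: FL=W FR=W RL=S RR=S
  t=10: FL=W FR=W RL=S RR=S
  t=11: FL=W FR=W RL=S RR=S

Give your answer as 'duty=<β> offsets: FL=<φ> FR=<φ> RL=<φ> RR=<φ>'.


duty β = stance ticks per leg = 6
FL: stance ticks = 6; W→S at t=3 → φ=9
FR: stance ticks = 6; W→S at t=2 → φ=10
RL: stance ticks = 6; W→S at t=9 → φ=3
RR: stance ticks = 6; W→S at t=8 → φ=4

duty=6 offsets: FL=9 FR=10 RL=3 RR=4


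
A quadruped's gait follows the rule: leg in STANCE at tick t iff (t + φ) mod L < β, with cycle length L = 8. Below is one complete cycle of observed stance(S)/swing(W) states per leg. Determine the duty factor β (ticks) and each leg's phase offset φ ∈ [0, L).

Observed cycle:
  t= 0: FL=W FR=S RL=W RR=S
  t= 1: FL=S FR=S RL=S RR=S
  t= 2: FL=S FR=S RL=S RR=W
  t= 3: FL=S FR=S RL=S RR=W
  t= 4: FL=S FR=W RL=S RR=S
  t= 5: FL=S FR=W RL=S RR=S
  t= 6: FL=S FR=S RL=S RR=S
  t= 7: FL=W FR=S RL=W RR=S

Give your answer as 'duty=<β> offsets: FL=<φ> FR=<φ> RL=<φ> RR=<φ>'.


duty=6 offsets: FL=7 FR=2 RL=7 RR=4

duty β = stance ticks per leg = 6
FL: stance ticks = 6; W→S at t=1 → φ=7
FR: stance ticks = 6; W→S at t=6 → φ=2
RL: stance ticks = 6; W→S at t=1 → φ=7
RR: stance ticks = 6; W→S at t=4 → φ=4


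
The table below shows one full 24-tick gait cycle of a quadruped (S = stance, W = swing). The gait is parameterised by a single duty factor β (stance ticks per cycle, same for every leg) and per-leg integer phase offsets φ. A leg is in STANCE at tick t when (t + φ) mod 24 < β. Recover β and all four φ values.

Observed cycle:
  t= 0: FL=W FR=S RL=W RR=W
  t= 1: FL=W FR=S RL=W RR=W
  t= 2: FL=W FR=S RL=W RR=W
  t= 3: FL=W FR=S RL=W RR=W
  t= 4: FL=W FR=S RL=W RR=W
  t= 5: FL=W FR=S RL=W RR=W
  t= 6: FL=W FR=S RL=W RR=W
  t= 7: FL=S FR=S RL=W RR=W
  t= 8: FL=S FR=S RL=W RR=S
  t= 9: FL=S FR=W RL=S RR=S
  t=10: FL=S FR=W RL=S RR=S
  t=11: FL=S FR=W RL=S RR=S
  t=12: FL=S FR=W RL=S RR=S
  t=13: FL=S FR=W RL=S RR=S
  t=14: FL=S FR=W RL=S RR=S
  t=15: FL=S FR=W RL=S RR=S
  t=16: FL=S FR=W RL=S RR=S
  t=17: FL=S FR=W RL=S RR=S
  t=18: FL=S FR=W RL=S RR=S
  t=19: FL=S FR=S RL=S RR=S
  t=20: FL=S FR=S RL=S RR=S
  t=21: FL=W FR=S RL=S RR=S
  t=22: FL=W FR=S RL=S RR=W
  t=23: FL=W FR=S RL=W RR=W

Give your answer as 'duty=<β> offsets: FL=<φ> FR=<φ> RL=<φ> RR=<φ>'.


duty β = stance ticks per leg = 14
FL: stance ticks = 14; W→S at t=7 → φ=17
FR: stance ticks = 14; W→S at t=19 → φ=5
RL: stance ticks = 14; W→S at t=9 → φ=15
RR: stance ticks = 14; W→S at t=8 → φ=16

duty=14 offsets: FL=17 FR=5 RL=15 RR=16


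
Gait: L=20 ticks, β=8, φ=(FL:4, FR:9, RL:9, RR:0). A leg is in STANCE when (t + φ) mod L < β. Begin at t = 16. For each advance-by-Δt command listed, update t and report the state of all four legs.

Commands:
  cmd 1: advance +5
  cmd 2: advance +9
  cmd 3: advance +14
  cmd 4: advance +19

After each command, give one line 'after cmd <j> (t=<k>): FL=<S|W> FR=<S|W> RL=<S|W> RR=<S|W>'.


after cmd 1 (t=21): FL=S FR=W RL=W RR=S
after cmd 2 (t=30): FL=W FR=W RL=W RR=W
after cmd 3 (t=44): FL=W FR=W RL=W RR=S
after cmd 4 (t=63): FL=S FR=W RL=W RR=S

start t=16: FL=S FR=S RL=S RR=W
cmd 1: advance +5 → t=21, phase=(5,10,10,1) → FL=S FR=W RL=W RR=S
cmd 2: advance +9 → t=30, phase=(14,19,19,10) → FL=W FR=W RL=W RR=W
cmd 3: advance +14 → t=44, phase=(8,13,13,4) → FL=W FR=W RL=W RR=S
cmd 4: advance +19 → t=63, phase=(7,12,12,3) → FL=S FR=W RL=W RR=S


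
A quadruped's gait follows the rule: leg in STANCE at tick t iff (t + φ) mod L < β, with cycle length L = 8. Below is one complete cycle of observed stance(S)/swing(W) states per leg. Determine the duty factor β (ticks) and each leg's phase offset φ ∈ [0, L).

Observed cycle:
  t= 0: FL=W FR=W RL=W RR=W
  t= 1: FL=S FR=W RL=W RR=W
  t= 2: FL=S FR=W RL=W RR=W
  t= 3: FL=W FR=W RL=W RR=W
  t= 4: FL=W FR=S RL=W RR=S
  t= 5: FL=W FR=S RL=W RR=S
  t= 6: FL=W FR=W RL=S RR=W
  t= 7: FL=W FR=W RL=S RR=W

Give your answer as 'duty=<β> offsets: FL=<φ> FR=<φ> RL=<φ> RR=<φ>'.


duty β = stance ticks per leg = 2
FL: stance ticks = 2; W→S at t=1 → φ=7
FR: stance ticks = 2; W→S at t=4 → φ=4
RL: stance ticks = 2; W→S at t=6 → φ=2
RR: stance ticks = 2; W→S at t=4 → φ=4

duty=2 offsets: FL=7 FR=4 RL=2 RR=4


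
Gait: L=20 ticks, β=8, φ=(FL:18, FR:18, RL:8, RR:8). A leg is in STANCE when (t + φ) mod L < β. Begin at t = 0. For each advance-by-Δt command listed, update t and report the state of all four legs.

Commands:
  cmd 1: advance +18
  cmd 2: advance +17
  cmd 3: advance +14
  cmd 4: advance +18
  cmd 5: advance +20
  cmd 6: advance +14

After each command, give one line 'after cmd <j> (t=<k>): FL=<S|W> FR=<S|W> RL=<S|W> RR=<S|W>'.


start t=0: FL=W FR=W RL=W RR=W
cmd 1: advance +18 → t=18, phase=(16,16,6,6) → FL=W FR=W RL=S RR=S
cmd 2: advance +17 → t=35, phase=(13,13,3,3) → FL=W FR=W RL=S RR=S
cmd 3: advance +14 → t=49, phase=(7,7,17,17) → FL=S FR=S RL=W RR=W
cmd 4: advance +18 → t=67, phase=(5,5,15,15) → FL=S FR=S RL=W RR=W
cmd 5: advance +20 → t=87, phase=(5,5,15,15) → FL=S FR=S RL=W RR=W
cmd 6: advance +14 → t=101, phase=(19,19,9,9) → FL=W FR=W RL=W RR=W

after cmd 1 (t=18): FL=W FR=W RL=S RR=S
after cmd 2 (t=35): FL=W FR=W RL=S RR=S
after cmd 3 (t=49): FL=S FR=S RL=W RR=W
after cmd 4 (t=67): FL=S FR=S RL=W RR=W
after cmd 5 (t=87): FL=S FR=S RL=W RR=W
after cmd 6 (t=101): FL=W FR=W RL=W RR=W


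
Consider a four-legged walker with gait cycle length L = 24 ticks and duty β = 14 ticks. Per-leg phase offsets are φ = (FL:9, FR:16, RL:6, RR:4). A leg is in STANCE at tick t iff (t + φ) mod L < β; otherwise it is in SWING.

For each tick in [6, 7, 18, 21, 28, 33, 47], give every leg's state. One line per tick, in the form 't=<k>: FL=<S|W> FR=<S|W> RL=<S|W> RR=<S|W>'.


t=6: FL=W FR=W RL=S RR=S
t=7: FL=W FR=W RL=S RR=S
t=18: FL=S FR=S RL=S RR=W
t=21: FL=S FR=S RL=S RR=S
t=28: FL=S FR=W RL=S RR=S
t=33: FL=W FR=S RL=W RR=S
t=47: FL=S FR=W RL=S RR=S

t=6: phase=(15,22,12,10) vs β=14 → FL=W FR=W RL=S RR=S
t=7: phase=(16,23,13,11) vs β=14 → FL=W FR=W RL=S RR=S
t=18: phase=(3,10,0,22) vs β=14 → FL=S FR=S RL=S RR=W
t=21: phase=(6,13,3,1) vs β=14 → FL=S FR=S RL=S RR=S
t=28: phase=(13,20,10,8) vs β=14 → FL=S FR=W RL=S RR=S
t=33: phase=(18,1,15,13) vs β=14 → FL=W FR=S RL=W RR=S
t=47: phase=(8,15,5,3) vs β=14 → FL=S FR=W RL=S RR=S


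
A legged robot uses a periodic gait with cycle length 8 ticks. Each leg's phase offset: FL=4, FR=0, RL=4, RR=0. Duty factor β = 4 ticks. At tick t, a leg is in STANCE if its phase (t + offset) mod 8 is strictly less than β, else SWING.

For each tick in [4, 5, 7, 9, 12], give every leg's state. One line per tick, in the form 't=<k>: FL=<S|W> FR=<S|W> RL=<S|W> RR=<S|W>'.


t=4: FL=S FR=W RL=S RR=W
t=5: FL=S FR=W RL=S RR=W
t=7: FL=S FR=W RL=S RR=W
t=9: FL=W FR=S RL=W RR=S
t=12: FL=S FR=W RL=S RR=W

t=4: phase=(0,4,0,4) vs β=4 → FL=S FR=W RL=S RR=W
t=5: phase=(1,5,1,5) vs β=4 → FL=S FR=W RL=S RR=W
t=7: phase=(3,7,3,7) vs β=4 → FL=S FR=W RL=S RR=W
t=9: phase=(5,1,5,1) vs β=4 → FL=W FR=S RL=W RR=S
t=12: phase=(0,4,0,4) vs β=4 → FL=S FR=W RL=S RR=W


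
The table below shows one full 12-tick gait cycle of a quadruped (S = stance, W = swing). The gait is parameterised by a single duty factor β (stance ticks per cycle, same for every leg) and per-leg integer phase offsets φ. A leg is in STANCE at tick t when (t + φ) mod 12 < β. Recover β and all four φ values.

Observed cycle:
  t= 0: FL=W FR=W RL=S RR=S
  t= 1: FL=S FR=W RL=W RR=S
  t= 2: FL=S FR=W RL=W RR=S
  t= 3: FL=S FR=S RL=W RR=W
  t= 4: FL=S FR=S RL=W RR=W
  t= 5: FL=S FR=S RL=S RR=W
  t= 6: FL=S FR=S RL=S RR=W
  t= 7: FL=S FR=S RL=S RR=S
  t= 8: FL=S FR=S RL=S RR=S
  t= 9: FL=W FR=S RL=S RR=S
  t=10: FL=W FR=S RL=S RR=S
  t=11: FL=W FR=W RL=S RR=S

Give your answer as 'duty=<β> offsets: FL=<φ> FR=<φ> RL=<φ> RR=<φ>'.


duty=8 offsets: FL=11 FR=9 RL=7 RR=5

duty β = stance ticks per leg = 8
FL: stance ticks = 8; W→S at t=1 → φ=11
FR: stance ticks = 8; W→S at t=3 → φ=9
RL: stance ticks = 8; W→S at t=5 → φ=7
RR: stance ticks = 8; W→S at t=7 → φ=5


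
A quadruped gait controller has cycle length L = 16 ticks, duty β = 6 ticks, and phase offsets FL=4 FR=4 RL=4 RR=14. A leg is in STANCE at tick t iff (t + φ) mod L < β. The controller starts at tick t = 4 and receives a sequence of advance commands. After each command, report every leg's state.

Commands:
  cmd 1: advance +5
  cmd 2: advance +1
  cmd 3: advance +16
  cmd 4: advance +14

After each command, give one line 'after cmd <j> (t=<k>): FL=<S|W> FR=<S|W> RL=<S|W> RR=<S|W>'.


start t=4: FL=W FR=W RL=W RR=S
cmd 1: advance +5 → t=9, phase=(13,13,13,7) → FL=W FR=W RL=W RR=W
cmd 2: advance +1 → t=10, phase=(14,14,14,8) → FL=W FR=W RL=W RR=W
cmd 3: advance +16 → t=26, phase=(14,14,14,8) → FL=W FR=W RL=W RR=W
cmd 4: advance +14 → t=40, phase=(12,12,12,6) → FL=W FR=W RL=W RR=W

after cmd 1 (t=9): FL=W FR=W RL=W RR=W
after cmd 2 (t=10): FL=W FR=W RL=W RR=W
after cmd 3 (t=26): FL=W FR=W RL=W RR=W
after cmd 4 (t=40): FL=W FR=W RL=W RR=W


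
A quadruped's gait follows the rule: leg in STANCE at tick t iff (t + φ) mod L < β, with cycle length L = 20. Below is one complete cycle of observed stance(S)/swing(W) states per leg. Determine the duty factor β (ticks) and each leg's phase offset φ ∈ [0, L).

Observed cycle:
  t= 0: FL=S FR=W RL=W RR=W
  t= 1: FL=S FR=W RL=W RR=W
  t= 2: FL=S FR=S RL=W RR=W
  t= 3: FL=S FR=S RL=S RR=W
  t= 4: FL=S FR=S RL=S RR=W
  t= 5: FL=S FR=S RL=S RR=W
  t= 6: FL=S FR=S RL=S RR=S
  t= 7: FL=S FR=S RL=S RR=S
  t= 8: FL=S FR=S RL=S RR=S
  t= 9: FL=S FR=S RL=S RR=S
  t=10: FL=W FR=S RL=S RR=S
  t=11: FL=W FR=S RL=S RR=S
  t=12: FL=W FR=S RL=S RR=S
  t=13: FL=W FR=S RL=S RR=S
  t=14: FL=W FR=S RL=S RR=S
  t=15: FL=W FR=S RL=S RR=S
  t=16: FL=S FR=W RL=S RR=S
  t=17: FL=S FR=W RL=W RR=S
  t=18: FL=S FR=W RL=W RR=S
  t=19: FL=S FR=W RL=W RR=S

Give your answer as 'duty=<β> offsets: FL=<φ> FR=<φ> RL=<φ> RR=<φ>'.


duty β = stance ticks per leg = 14
FL: stance ticks = 14; W→S at t=16 → φ=4
FR: stance ticks = 14; W→S at t=2 → φ=18
RL: stance ticks = 14; W→S at t=3 → φ=17
RR: stance ticks = 14; W→S at t=6 → φ=14

duty=14 offsets: FL=4 FR=18 RL=17 RR=14


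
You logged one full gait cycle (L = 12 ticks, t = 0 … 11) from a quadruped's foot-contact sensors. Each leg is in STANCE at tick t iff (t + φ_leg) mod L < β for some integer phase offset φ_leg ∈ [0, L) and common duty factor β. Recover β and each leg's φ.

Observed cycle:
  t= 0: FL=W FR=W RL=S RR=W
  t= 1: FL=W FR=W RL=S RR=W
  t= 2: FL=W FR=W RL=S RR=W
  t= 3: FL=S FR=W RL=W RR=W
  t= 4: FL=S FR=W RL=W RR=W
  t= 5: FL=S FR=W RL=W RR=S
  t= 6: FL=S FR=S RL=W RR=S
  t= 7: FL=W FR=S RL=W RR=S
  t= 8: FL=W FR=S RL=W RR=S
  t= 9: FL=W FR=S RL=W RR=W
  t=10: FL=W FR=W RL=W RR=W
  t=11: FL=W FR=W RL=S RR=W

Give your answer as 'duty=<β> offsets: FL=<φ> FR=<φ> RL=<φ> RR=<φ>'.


duty=4 offsets: FL=9 FR=6 RL=1 RR=7

duty β = stance ticks per leg = 4
FL: stance ticks = 4; W→S at t=3 → φ=9
FR: stance ticks = 4; W→S at t=6 → φ=6
RL: stance ticks = 4; W→S at t=11 → φ=1
RR: stance ticks = 4; W→S at t=5 → φ=7


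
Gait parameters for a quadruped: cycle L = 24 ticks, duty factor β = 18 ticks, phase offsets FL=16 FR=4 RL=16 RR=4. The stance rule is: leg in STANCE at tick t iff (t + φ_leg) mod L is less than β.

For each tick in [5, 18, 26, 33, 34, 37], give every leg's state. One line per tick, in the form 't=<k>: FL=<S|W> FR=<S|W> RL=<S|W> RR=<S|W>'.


t=5: FL=W FR=S RL=W RR=S
t=18: FL=S FR=W RL=S RR=W
t=26: FL=W FR=S RL=W RR=S
t=33: FL=S FR=S RL=S RR=S
t=34: FL=S FR=S RL=S RR=S
t=37: FL=S FR=S RL=S RR=S

t=5: phase=(21,9,21,9) vs β=18 → FL=W FR=S RL=W RR=S
t=18: phase=(10,22,10,22) vs β=18 → FL=S FR=W RL=S RR=W
t=26: phase=(18,6,18,6) vs β=18 → FL=W FR=S RL=W RR=S
t=33: phase=(1,13,1,13) vs β=18 → FL=S FR=S RL=S RR=S
t=34: phase=(2,14,2,14) vs β=18 → FL=S FR=S RL=S RR=S
t=37: phase=(5,17,5,17) vs β=18 → FL=S FR=S RL=S RR=S


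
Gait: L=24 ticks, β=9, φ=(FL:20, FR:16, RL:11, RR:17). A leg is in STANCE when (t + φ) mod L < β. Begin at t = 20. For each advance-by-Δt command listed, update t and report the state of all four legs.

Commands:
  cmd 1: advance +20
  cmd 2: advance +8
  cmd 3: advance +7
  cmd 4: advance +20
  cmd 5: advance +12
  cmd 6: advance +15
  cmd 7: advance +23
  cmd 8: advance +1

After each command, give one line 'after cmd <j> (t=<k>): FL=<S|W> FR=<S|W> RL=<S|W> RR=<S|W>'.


start t=20: FL=W FR=W RL=S RR=W
cmd 1: advance +20 → t=40, phase=(12,8,3,9) → FL=W FR=S RL=S RR=W
cmd 2: advance +8 → t=48, phase=(20,16,11,17) → FL=W FR=W RL=W RR=W
cmd 3: advance +7 → t=55, phase=(3,23,18,0) → FL=S FR=W RL=W RR=S
cmd 4: advance +20 → t=75, phase=(23,19,14,20) → FL=W FR=W RL=W RR=W
cmd 5: advance +12 → t=87, phase=(11,7,2,8) → FL=W FR=S RL=S RR=S
cmd 6: advance +15 → t=102, phase=(2,22,17,23) → FL=S FR=W RL=W RR=W
cmd 7: advance +23 → t=125, phase=(1,21,16,22) → FL=S FR=W RL=W RR=W
cmd 8: advance +1 → t=126, phase=(2,22,17,23) → FL=S FR=W RL=W RR=W

after cmd 1 (t=40): FL=W FR=S RL=S RR=W
after cmd 2 (t=48): FL=W FR=W RL=W RR=W
after cmd 3 (t=55): FL=S FR=W RL=W RR=S
after cmd 4 (t=75): FL=W FR=W RL=W RR=W
after cmd 5 (t=87): FL=W FR=S RL=S RR=S
after cmd 6 (t=102): FL=S FR=W RL=W RR=W
after cmd 7 (t=125): FL=S FR=W RL=W RR=W
after cmd 8 (t=126): FL=S FR=W RL=W RR=W


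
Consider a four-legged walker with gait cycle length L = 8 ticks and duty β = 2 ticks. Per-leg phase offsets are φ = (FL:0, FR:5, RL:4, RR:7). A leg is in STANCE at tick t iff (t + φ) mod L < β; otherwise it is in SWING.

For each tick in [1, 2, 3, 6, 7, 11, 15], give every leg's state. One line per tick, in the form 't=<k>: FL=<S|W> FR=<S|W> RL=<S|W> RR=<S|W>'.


t=1: FL=S FR=W RL=W RR=S
t=2: FL=W FR=W RL=W RR=S
t=3: FL=W FR=S RL=W RR=W
t=6: FL=W FR=W RL=W RR=W
t=7: FL=W FR=W RL=W RR=W
t=11: FL=W FR=S RL=W RR=W
t=15: FL=W FR=W RL=W RR=W

t=1: phase=(1,6,5,0) vs β=2 → FL=S FR=W RL=W RR=S
t=2: phase=(2,7,6,1) vs β=2 → FL=W FR=W RL=W RR=S
t=3: phase=(3,0,7,2) vs β=2 → FL=W FR=S RL=W RR=W
t=6: phase=(6,3,2,5) vs β=2 → FL=W FR=W RL=W RR=W
t=7: phase=(7,4,3,6) vs β=2 → FL=W FR=W RL=W RR=W
t=11: phase=(3,0,7,2) vs β=2 → FL=W FR=S RL=W RR=W
t=15: phase=(7,4,3,6) vs β=2 → FL=W FR=W RL=W RR=W


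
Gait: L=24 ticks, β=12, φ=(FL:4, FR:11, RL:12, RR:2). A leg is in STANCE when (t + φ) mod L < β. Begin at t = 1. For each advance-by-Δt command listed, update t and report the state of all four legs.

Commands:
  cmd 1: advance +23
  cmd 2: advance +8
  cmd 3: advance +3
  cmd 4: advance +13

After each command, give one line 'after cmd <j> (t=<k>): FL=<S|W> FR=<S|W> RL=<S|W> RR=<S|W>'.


start t=1: FL=S FR=W RL=W RR=S
cmd 1: advance +23 → t=24, phase=(4,11,12,2) → FL=S FR=S RL=W RR=S
cmd 2: advance +8 → t=32, phase=(12,19,20,10) → FL=W FR=W RL=W RR=S
cmd 3: advance +3 → t=35, phase=(15,22,23,13) → FL=W FR=W RL=W RR=W
cmd 4: advance +13 → t=48, phase=(4,11,12,2) → FL=S FR=S RL=W RR=S

after cmd 1 (t=24): FL=S FR=S RL=W RR=S
after cmd 2 (t=32): FL=W FR=W RL=W RR=S
after cmd 3 (t=35): FL=W FR=W RL=W RR=W
after cmd 4 (t=48): FL=S FR=S RL=W RR=S


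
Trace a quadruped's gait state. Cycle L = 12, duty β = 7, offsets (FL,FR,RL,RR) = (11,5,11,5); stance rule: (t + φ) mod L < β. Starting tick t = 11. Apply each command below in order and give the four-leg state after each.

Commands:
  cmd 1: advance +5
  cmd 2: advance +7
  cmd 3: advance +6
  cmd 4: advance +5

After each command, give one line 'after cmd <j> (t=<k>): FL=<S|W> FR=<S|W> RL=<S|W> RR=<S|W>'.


after cmd 1 (t=16): FL=S FR=W RL=S RR=W
after cmd 2 (t=23): FL=W FR=S RL=W RR=S
after cmd 3 (t=29): FL=S FR=W RL=S RR=W
after cmd 4 (t=34): FL=W FR=S RL=W RR=S

start t=11: FL=W FR=S RL=W RR=S
cmd 1: advance +5 → t=16, phase=(3,9,3,9) → FL=S FR=W RL=S RR=W
cmd 2: advance +7 → t=23, phase=(10,4,10,4) → FL=W FR=S RL=W RR=S
cmd 3: advance +6 → t=29, phase=(4,10,4,10) → FL=S FR=W RL=S RR=W
cmd 4: advance +5 → t=34, phase=(9,3,9,3) → FL=W FR=S RL=W RR=S


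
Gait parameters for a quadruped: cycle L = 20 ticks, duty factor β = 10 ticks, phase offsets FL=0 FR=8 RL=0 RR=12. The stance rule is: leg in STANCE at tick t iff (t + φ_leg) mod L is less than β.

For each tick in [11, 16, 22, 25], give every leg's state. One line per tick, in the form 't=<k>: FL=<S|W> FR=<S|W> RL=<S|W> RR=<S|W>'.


t=11: phase=(11,19,11,3) vs β=10 → FL=W FR=W RL=W RR=S
t=16: phase=(16,4,16,8) vs β=10 → FL=W FR=S RL=W RR=S
t=22: phase=(2,10,2,14) vs β=10 → FL=S FR=W RL=S RR=W
t=25: phase=(5,13,5,17) vs β=10 → FL=S FR=W RL=S RR=W

t=11: FL=W FR=W RL=W RR=S
t=16: FL=W FR=S RL=W RR=S
t=22: FL=S FR=W RL=S RR=W
t=25: FL=S FR=W RL=S RR=W


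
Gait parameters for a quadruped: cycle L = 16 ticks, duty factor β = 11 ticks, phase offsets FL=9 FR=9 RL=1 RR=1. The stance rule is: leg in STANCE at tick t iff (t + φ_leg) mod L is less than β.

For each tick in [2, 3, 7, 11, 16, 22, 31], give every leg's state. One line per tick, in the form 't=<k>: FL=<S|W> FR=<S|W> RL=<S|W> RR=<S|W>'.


t=2: phase=(11,11,3,3) vs β=11 → FL=W FR=W RL=S RR=S
t=3: phase=(12,12,4,4) vs β=11 → FL=W FR=W RL=S RR=S
t=7: phase=(0,0,8,8) vs β=11 → FL=S FR=S RL=S RR=S
t=11: phase=(4,4,12,12) vs β=11 → FL=S FR=S RL=W RR=W
t=16: phase=(9,9,1,1) vs β=11 → FL=S FR=S RL=S RR=S
t=22: phase=(15,15,7,7) vs β=11 → FL=W FR=W RL=S RR=S
t=31: phase=(8,8,0,0) vs β=11 → FL=S FR=S RL=S RR=S

t=2: FL=W FR=W RL=S RR=S
t=3: FL=W FR=W RL=S RR=S
t=7: FL=S FR=S RL=S RR=S
t=11: FL=S FR=S RL=W RR=W
t=16: FL=S FR=S RL=S RR=S
t=22: FL=W FR=W RL=S RR=S
t=31: FL=S FR=S RL=S RR=S


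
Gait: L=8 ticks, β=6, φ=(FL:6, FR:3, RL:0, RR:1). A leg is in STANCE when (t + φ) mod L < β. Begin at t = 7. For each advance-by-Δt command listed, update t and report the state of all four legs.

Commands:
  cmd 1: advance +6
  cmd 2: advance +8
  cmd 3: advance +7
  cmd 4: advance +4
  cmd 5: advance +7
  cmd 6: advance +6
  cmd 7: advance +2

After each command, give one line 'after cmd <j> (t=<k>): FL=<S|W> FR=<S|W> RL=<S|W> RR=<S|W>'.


after cmd 1 (t=13): FL=S FR=S RL=S RR=W
after cmd 2 (t=21): FL=S FR=S RL=S RR=W
after cmd 3 (t=28): FL=S FR=W RL=S RR=S
after cmd 4 (t=32): FL=W FR=S RL=S RR=S
after cmd 5 (t=39): FL=S FR=S RL=W RR=S
after cmd 6 (t=45): FL=S FR=S RL=S RR=W
after cmd 7 (t=47): FL=S FR=S RL=W RR=S

start t=7: FL=S FR=S RL=W RR=S
cmd 1: advance +6 → t=13, phase=(3,0,5,6) → FL=S FR=S RL=S RR=W
cmd 2: advance +8 → t=21, phase=(3,0,5,6) → FL=S FR=S RL=S RR=W
cmd 3: advance +7 → t=28, phase=(2,7,4,5) → FL=S FR=W RL=S RR=S
cmd 4: advance +4 → t=32, phase=(6,3,0,1) → FL=W FR=S RL=S RR=S
cmd 5: advance +7 → t=39, phase=(5,2,7,0) → FL=S FR=S RL=W RR=S
cmd 6: advance +6 → t=45, phase=(3,0,5,6) → FL=S FR=S RL=S RR=W
cmd 7: advance +2 → t=47, phase=(5,2,7,0) → FL=S FR=S RL=W RR=S


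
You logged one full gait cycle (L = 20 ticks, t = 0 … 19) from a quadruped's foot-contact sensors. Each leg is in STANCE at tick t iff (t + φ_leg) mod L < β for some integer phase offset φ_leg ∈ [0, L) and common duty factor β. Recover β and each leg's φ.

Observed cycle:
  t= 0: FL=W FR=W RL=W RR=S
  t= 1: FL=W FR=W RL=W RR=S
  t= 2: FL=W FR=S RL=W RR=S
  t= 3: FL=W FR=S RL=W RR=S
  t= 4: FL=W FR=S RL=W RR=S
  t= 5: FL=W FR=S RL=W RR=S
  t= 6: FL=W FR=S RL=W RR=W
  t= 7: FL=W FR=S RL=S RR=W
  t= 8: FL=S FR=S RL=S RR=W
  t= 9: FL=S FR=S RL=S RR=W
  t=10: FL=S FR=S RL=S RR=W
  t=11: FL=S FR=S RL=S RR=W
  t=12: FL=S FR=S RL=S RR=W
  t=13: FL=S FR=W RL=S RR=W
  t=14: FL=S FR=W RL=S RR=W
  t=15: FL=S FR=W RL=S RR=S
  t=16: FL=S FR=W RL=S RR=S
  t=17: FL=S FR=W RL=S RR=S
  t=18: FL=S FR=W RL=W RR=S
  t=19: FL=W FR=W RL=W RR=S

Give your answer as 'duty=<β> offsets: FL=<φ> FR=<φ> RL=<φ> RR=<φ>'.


duty β = stance ticks per leg = 11
FL: stance ticks = 11; W→S at t=8 → φ=12
FR: stance ticks = 11; W→S at t=2 → φ=18
RL: stance ticks = 11; W→S at t=7 → φ=13
RR: stance ticks = 11; W→S at t=15 → φ=5

duty=11 offsets: FL=12 FR=18 RL=13 RR=5


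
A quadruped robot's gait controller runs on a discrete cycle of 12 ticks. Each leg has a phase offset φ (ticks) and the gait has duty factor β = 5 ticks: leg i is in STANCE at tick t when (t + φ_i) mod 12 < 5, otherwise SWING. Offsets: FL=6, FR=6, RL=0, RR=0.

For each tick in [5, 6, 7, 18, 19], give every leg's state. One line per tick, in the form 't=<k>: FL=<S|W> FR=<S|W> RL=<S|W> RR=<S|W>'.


t=5: phase=(11,11,5,5) vs β=5 → FL=W FR=W RL=W RR=W
t=6: phase=(0,0,6,6) vs β=5 → FL=S FR=S RL=W RR=W
t=7: phase=(1,1,7,7) vs β=5 → FL=S FR=S RL=W RR=W
t=18: phase=(0,0,6,6) vs β=5 → FL=S FR=S RL=W RR=W
t=19: phase=(1,1,7,7) vs β=5 → FL=S FR=S RL=W RR=W

t=5: FL=W FR=W RL=W RR=W
t=6: FL=S FR=S RL=W RR=W
t=7: FL=S FR=S RL=W RR=W
t=18: FL=S FR=S RL=W RR=W
t=19: FL=S FR=S RL=W RR=W


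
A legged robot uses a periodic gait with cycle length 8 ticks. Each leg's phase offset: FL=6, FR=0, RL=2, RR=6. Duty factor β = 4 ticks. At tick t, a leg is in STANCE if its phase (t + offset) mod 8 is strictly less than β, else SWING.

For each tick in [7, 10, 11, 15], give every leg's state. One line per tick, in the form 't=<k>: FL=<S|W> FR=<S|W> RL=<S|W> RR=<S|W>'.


t=7: FL=W FR=W RL=S RR=W
t=10: FL=S FR=S RL=W RR=S
t=11: FL=S FR=S RL=W RR=S
t=15: FL=W FR=W RL=S RR=W

t=7: phase=(5,7,1,5) vs β=4 → FL=W FR=W RL=S RR=W
t=10: phase=(0,2,4,0) vs β=4 → FL=S FR=S RL=W RR=S
t=11: phase=(1,3,5,1) vs β=4 → FL=S FR=S RL=W RR=S
t=15: phase=(5,7,1,5) vs β=4 → FL=W FR=W RL=S RR=W


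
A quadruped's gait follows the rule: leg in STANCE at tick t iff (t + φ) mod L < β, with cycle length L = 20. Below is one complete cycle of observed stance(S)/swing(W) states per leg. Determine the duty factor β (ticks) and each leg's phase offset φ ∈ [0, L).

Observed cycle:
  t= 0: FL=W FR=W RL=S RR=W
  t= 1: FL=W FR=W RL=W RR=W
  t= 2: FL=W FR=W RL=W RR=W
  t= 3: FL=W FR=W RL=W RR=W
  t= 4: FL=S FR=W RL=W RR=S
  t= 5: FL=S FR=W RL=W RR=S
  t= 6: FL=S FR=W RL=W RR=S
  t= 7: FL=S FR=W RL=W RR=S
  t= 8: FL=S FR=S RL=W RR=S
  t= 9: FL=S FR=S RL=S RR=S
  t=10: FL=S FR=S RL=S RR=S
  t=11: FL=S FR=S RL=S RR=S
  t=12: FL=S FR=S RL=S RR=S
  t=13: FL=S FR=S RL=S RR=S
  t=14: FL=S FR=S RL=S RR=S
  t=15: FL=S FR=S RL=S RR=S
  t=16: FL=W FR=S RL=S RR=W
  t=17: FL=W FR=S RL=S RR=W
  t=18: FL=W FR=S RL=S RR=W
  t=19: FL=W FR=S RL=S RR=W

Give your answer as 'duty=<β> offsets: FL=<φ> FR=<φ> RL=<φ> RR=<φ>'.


duty=12 offsets: FL=16 FR=12 RL=11 RR=16

duty β = stance ticks per leg = 12
FL: stance ticks = 12; W→S at t=4 → φ=16
FR: stance ticks = 12; W→S at t=8 → φ=12
RL: stance ticks = 12; W→S at t=9 → φ=11
RR: stance ticks = 12; W→S at t=4 → φ=16


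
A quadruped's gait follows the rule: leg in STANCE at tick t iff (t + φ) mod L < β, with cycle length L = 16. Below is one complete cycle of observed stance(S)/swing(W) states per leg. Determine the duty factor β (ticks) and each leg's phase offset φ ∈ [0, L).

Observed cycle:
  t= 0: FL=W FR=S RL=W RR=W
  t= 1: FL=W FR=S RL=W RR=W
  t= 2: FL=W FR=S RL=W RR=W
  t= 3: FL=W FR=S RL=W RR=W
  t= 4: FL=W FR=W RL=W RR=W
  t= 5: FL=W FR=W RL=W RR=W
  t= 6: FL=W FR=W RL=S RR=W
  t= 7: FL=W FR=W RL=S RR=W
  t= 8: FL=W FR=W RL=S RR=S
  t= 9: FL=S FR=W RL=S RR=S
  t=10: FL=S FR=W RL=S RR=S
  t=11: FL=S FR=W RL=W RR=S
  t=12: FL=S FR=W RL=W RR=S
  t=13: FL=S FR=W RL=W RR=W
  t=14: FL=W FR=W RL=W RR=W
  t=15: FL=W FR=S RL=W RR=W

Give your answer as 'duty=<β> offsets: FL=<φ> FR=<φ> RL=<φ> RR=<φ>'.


duty=5 offsets: FL=7 FR=1 RL=10 RR=8

duty β = stance ticks per leg = 5
FL: stance ticks = 5; W→S at t=9 → φ=7
FR: stance ticks = 5; W→S at t=15 → φ=1
RL: stance ticks = 5; W→S at t=6 → φ=10
RR: stance ticks = 5; W→S at t=8 → φ=8


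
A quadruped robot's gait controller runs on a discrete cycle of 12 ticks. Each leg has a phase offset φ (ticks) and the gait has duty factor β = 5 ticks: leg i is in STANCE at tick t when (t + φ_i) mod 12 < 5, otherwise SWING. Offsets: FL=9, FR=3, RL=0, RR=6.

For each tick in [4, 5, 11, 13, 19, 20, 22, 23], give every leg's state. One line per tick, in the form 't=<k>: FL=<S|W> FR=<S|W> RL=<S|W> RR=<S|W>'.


t=4: FL=S FR=W RL=S RR=W
t=5: FL=S FR=W RL=W RR=W
t=11: FL=W FR=S RL=W RR=W
t=13: FL=W FR=S RL=S RR=W
t=19: FL=S FR=W RL=W RR=S
t=20: FL=W FR=W RL=W RR=S
t=22: FL=W FR=S RL=W RR=S
t=23: FL=W FR=S RL=W RR=W

t=4: phase=(1,7,4,10) vs β=5 → FL=S FR=W RL=S RR=W
t=5: phase=(2,8,5,11) vs β=5 → FL=S FR=W RL=W RR=W
t=11: phase=(8,2,11,5) vs β=5 → FL=W FR=S RL=W RR=W
t=13: phase=(10,4,1,7) vs β=5 → FL=W FR=S RL=S RR=W
t=19: phase=(4,10,7,1) vs β=5 → FL=S FR=W RL=W RR=S
t=20: phase=(5,11,8,2) vs β=5 → FL=W FR=W RL=W RR=S
t=22: phase=(7,1,10,4) vs β=5 → FL=W FR=S RL=W RR=S
t=23: phase=(8,2,11,5) vs β=5 → FL=W FR=S RL=W RR=W


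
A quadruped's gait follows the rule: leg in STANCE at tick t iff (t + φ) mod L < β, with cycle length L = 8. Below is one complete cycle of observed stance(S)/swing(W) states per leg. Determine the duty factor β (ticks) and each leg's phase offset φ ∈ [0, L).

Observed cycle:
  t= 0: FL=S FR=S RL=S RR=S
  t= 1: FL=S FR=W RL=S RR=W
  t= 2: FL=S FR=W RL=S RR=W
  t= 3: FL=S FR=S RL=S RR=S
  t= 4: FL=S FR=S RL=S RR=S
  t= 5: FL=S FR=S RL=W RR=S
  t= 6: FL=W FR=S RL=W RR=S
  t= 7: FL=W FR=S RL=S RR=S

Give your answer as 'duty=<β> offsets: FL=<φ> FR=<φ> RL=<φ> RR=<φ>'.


duty β = stance ticks per leg = 6
FL: stance ticks = 6; W→S at t=0 → φ=0
FR: stance ticks = 6; W→S at t=3 → φ=5
RL: stance ticks = 6; W→S at t=7 → φ=1
RR: stance ticks = 6; W→S at t=3 → φ=5

duty=6 offsets: FL=0 FR=5 RL=1 RR=5


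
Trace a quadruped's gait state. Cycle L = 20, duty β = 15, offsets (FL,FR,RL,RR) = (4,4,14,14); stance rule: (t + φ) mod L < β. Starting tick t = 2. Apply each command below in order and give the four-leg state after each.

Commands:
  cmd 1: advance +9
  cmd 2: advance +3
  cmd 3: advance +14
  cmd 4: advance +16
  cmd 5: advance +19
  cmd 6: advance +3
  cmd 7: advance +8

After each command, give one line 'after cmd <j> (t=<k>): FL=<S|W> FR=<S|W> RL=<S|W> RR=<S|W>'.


after cmd 1 (t=11): FL=W FR=W RL=S RR=S
after cmd 2 (t=14): FL=W FR=W RL=S RR=S
after cmd 3 (t=28): FL=S FR=S RL=S RR=S
after cmd 4 (t=44): FL=S FR=S RL=W RR=W
after cmd 5 (t=63): FL=S FR=S RL=W RR=W
after cmd 6 (t=66): FL=S FR=S RL=S RR=S
after cmd 7 (t=74): FL=W FR=W RL=S RR=S

start t=2: FL=S FR=S RL=W RR=W
cmd 1: advance +9 → t=11, phase=(15,15,5,5) → FL=W FR=W RL=S RR=S
cmd 2: advance +3 → t=14, phase=(18,18,8,8) → FL=W FR=W RL=S RR=S
cmd 3: advance +14 → t=28, phase=(12,12,2,2) → FL=S FR=S RL=S RR=S
cmd 4: advance +16 → t=44, phase=(8,8,18,18) → FL=S FR=S RL=W RR=W
cmd 5: advance +19 → t=63, phase=(7,7,17,17) → FL=S FR=S RL=W RR=W
cmd 6: advance +3 → t=66, phase=(10,10,0,0) → FL=S FR=S RL=S RR=S
cmd 7: advance +8 → t=74, phase=(18,18,8,8) → FL=W FR=W RL=S RR=S


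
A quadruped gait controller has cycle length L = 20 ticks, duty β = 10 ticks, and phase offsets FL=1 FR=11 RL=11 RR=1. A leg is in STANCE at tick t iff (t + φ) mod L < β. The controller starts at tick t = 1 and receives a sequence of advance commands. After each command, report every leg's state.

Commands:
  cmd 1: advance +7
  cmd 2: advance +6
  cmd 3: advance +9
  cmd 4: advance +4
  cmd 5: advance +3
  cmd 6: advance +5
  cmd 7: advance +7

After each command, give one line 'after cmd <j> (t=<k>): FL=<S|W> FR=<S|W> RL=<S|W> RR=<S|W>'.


after cmd 1 (t=8): FL=S FR=W RL=W RR=S
after cmd 2 (t=14): FL=W FR=S RL=S RR=W
after cmd 3 (t=23): FL=S FR=W RL=W RR=S
after cmd 4 (t=27): FL=S FR=W RL=W RR=S
after cmd 5 (t=30): FL=W FR=S RL=S RR=W
after cmd 6 (t=35): FL=W FR=S RL=S RR=W
after cmd 7 (t=42): FL=S FR=W RL=W RR=S

start t=1: FL=S FR=W RL=W RR=S
cmd 1: advance +7 → t=8, phase=(9,19,19,9) → FL=S FR=W RL=W RR=S
cmd 2: advance +6 → t=14, phase=(15,5,5,15) → FL=W FR=S RL=S RR=W
cmd 3: advance +9 → t=23, phase=(4,14,14,4) → FL=S FR=W RL=W RR=S
cmd 4: advance +4 → t=27, phase=(8,18,18,8) → FL=S FR=W RL=W RR=S
cmd 5: advance +3 → t=30, phase=(11,1,1,11) → FL=W FR=S RL=S RR=W
cmd 6: advance +5 → t=35, phase=(16,6,6,16) → FL=W FR=S RL=S RR=W
cmd 7: advance +7 → t=42, phase=(3,13,13,3) → FL=S FR=W RL=W RR=S


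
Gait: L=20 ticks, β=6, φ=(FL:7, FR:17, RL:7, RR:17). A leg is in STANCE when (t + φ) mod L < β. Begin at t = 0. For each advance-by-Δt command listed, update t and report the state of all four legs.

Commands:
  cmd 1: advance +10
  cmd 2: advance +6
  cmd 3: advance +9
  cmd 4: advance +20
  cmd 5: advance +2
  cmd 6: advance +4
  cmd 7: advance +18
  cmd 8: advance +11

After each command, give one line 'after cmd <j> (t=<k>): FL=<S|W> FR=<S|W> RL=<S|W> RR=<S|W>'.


start t=0: FL=W FR=W RL=W RR=W
cmd 1: advance +10 → t=10, phase=(17,7,17,7) → FL=W FR=W RL=W RR=W
cmd 2: advance +6 → t=16, phase=(3,13,3,13) → FL=S FR=W RL=S RR=W
cmd 3: advance +9 → t=25, phase=(12,2,12,2) → FL=W FR=S RL=W RR=S
cmd 4: advance +20 → t=45, phase=(12,2,12,2) → FL=W FR=S RL=W RR=S
cmd 5: advance +2 → t=47, phase=(14,4,14,4) → FL=W FR=S RL=W RR=S
cmd 6: advance +4 → t=51, phase=(18,8,18,8) → FL=W FR=W RL=W RR=W
cmd 7: advance +18 → t=69, phase=(16,6,16,6) → FL=W FR=W RL=W RR=W
cmd 8: advance +11 → t=80, phase=(7,17,7,17) → FL=W FR=W RL=W RR=W

after cmd 1 (t=10): FL=W FR=W RL=W RR=W
after cmd 2 (t=16): FL=S FR=W RL=S RR=W
after cmd 3 (t=25): FL=W FR=S RL=W RR=S
after cmd 4 (t=45): FL=W FR=S RL=W RR=S
after cmd 5 (t=47): FL=W FR=S RL=W RR=S
after cmd 6 (t=51): FL=W FR=W RL=W RR=W
after cmd 7 (t=69): FL=W FR=W RL=W RR=W
after cmd 8 (t=80): FL=W FR=W RL=W RR=W
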